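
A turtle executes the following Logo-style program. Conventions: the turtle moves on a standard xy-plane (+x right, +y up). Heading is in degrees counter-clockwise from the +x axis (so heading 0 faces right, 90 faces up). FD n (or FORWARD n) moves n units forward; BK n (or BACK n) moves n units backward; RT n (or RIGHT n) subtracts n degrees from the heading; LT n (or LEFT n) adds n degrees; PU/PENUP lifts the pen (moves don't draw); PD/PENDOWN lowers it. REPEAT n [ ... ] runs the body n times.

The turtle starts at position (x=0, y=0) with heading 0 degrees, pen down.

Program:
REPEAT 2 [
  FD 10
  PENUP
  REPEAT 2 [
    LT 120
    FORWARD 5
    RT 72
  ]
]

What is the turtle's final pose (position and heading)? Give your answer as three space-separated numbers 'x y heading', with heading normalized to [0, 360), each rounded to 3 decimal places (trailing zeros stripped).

Executing turtle program step by step:
Start: pos=(0,0), heading=0, pen down
REPEAT 2 [
  -- iteration 1/2 --
  FD 10: (0,0) -> (10,0) [heading=0, draw]
  PU: pen up
  REPEAT 2 [
    -- iteration 1/2 --
    LT 120: heading 0 -> 120
    FD 5: (10,0) -> (7.5,4.33) [heading=120, move]
    RT 72: heading 120 -> 48
    -- iteration 2/2 --
    LT 120: heading 48 -> 168
    FD 5: (7.5,4.33) -> (2.609,5.37) [heading=168, move]
    RT 72: heading 168 -> 96
  ]
  -- iteration 2/2 --
  FD 10: (2.609,5.37) -> (1.564,15.315) [heading=96, move]
  PU: pen up
  REPEAT 2 [
    -- iteration 1/2 --
    LT 120: heading 96 -> 216
    FD 5: (1.564,15.315) -> (-2.481,12.376) [heading=216, move]
    RT 72: heading 216 -> 144
    -- iteration 2/2 --
    LT 120: heading 144 -> 264
    FD 5: (-2.481,12.376) -> (-3.004,7.403) [heading=264, move]
    RT 72: heading 264 -> 192
  ]
]
Final: pos=(-3.004,7.403), heading=192, 1 segment(s) drawn

Answer: -3.004 7.403 192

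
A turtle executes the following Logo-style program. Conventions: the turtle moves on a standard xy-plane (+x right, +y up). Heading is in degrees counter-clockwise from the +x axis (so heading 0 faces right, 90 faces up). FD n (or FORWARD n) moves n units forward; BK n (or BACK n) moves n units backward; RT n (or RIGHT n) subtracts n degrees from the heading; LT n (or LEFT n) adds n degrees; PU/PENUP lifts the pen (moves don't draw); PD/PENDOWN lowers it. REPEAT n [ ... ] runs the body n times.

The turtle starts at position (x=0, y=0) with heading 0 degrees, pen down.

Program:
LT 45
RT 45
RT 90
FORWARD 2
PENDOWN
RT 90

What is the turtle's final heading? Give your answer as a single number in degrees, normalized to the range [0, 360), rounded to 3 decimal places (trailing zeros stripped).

Answer: 180

Derivation:
Executing turtle program step by step:
Start: pos=(0,0), heading=0, pen down
LT 45: heading 0 -> 45
RT 45: heading 45 -> 0
RT 90: heading 0 -> 270
FD 2: (0,0) -> (0,-2) [heading=270, draw]
PD: pen down
RT 90: heading 270 -> 180
Final: pos=(0,-2), heading=180, 1 segment(s) drawn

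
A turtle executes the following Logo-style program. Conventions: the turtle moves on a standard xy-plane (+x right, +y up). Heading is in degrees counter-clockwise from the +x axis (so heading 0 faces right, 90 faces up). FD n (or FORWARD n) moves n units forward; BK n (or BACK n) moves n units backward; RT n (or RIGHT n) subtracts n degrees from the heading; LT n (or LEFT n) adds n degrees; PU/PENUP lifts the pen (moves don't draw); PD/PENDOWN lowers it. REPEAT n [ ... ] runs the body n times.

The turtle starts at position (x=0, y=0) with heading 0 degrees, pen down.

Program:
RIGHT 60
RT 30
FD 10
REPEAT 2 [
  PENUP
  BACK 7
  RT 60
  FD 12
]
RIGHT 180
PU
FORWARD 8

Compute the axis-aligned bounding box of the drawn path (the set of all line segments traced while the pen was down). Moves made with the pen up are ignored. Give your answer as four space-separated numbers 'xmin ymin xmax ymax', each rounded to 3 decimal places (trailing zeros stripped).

Executing turtle program step by step:
Start: pos=(0,0), heading=0, pen down
RT 60: heading 0 -> 300
RT 30: heading 300 -> 270
FD 10: (0,0) -> (0,-10) [heading=270, draw]
REPEAT 2 [
  -- iteration 1/2 --
  PU: pen up
  BK 7: (0,-10) -> (0,-3) [heading=270, move]
  RT 60: heading 270 -> 210
  FD 12: (0,-3) -> (-10.392,-9) [heading=210, move]
  -- iteration 2/2 --
  PU: pen up
  BK 7: (-10.392,-9) -> (-4.33,-5.5) [heading=210, move]
  RT 60: heading 210 -> 150
  FD 12: (-4.33,-5.5) -> (-14.722,0.5) [heading=150, move]
]
RT 180: heading 150 -> 330
PU: pen up
FD 8: (-14.722,0.5) -> (-7.794,-3.5) [heading=330, move]
Final: pos=(-7.794,-3.5), heading=330, 1 segment(s) drawn

Segment endpoints: x in {0, 0}, y in {-10, 0}
xmin=0, ymin=-10, xmax=0, ymax=0

Answer: 0 -10 0 0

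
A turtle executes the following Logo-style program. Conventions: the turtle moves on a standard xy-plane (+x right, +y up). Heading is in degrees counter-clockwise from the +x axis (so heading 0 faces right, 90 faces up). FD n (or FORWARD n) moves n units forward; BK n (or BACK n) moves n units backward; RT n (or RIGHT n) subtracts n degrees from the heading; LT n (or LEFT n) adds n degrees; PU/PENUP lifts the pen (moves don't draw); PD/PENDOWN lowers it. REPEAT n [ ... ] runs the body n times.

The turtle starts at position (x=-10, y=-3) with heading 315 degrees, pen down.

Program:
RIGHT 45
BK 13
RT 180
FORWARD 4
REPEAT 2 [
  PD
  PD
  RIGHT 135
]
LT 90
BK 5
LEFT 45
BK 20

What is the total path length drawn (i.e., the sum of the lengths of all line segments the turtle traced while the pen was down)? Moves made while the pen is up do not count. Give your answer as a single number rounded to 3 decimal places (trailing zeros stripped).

Executing turtle program step by step:
Start: pos=(-10,-3), heading=315, pen down
RT 45: heading 315 -> 270
BK 13: (-10,-3) -> (-10,10) [heading=270, draw]
RT 180: heading 270 -> 90
FD 4: (-10,10) -> (-10,14) [heading=90, draw]
REPEAT 2 [
  -- iteration 1/2 --
  PD: pen down
  PD: pen down
  RT 135: heading 90 -> 315
  -- iteration 2/2 --
  PD: pen down
  PD: pen down
  RT 135: heading 315 -> 180
]
LT 90: heading 180 -> 270
BK 5: (-10,14) -> (-10,19) [heading=270, draw]
LT 45: heading 270 -> 315
BK 20: (-10,19) -> (-24.142,33.142) [heading=315, draw]
Final: pos=(-24.142,33.142), heading=315, 4 segment(s) drawn

Segment lengths:
  seg 1: (-10,-3) -> (-10,10), length = 13
  seg 2: (-10,10) -> (-10,14), length = 4
  seg 3: (-10,14) -> (-10,19), length = 5
  seg 4: (-10,19) -> (-24.142,33.142), length = 20
Total = 42

Answer: 42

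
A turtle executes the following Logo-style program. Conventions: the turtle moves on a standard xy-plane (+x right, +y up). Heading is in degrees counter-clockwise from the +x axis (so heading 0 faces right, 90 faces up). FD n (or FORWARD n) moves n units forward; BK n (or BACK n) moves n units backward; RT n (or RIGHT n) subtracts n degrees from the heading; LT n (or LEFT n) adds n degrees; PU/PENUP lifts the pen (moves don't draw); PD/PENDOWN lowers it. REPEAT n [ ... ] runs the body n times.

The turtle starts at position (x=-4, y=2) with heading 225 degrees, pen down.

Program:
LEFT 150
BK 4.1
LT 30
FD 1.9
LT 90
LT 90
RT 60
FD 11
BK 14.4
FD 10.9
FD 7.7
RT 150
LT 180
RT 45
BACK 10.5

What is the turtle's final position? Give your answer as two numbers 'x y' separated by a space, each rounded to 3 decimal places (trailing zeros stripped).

Executing turtle program step by step:
Start: pos=(-4,2), heading=225, pen down
LT 150: heading 225 -> 15
BK 4.1: (-4,2) -> (-7.96,0.939) [heading=15, draw]
LT 30: heading 15 -> 45
FD 1.9: (-7.96,0.939) -> (-6.617,2.282) [heading=45, draw]
LT 90: heading 45 -> 135
LT 90: heading 135 -> 225
RT 60: heading 225 -> 165
FD 11: (-6.617,2.282) -> (-17.242,5.129) [heading=165, draw]
BK 14.4: (-17.242,5.129) -> (-3.333,1.402) [heading=165, draw]
FD 10.9: (-3.333,1.402) -> (-13.861,4.223) [heading=165, draw]
FD 7.7: (-13.861,4.223) -> (-21.299,6.216) [heading=165, draw]
RT 150: heading 165 -> 15
LT 180: heading 15 -> 195
RT 45: heading 195 -> 150
BK 10.5: (-21.299,6.216) -> (-12.206,0.966) [heading=150, draw]
Final: pos=(-12.206,0.966), heading=150, 7 segment(s) drawn

Answer: -12.206 0.966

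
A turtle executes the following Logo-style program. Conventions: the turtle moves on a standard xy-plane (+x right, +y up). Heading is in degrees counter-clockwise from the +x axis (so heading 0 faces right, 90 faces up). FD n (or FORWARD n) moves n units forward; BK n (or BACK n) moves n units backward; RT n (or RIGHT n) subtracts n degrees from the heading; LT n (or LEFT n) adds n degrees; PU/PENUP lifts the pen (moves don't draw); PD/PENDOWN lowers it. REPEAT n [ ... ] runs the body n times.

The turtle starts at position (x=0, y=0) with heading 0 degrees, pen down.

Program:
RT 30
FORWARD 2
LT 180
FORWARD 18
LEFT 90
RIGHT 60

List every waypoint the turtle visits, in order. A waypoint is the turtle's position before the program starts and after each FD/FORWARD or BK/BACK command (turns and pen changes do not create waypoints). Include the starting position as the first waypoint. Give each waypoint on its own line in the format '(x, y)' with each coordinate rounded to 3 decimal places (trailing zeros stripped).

Answer: (0, 0)
(1.732, -1)
(-13.856, 8)

Derivation:
Executing turtle program step by step:
Start: pos=(0,0), heading=0, pen down
RT 30: heading 0 -> 330
FD 2: (0,0) -> (1.732,-1) [heading=330, draw]
LT 180: heading 330 -> 150
FD 18: (1.732,-1) -> (-13.856,8) [heading=150, draw]
LT 90: heading 150 -> 240
RT 60: heading 240 -> 180
Final: pos=(-13.856,8), heading=180, 2 segment(s) drawn
Waypoints (3 total):
(0, 0)
(1.732, -1)
(-13.856, 8)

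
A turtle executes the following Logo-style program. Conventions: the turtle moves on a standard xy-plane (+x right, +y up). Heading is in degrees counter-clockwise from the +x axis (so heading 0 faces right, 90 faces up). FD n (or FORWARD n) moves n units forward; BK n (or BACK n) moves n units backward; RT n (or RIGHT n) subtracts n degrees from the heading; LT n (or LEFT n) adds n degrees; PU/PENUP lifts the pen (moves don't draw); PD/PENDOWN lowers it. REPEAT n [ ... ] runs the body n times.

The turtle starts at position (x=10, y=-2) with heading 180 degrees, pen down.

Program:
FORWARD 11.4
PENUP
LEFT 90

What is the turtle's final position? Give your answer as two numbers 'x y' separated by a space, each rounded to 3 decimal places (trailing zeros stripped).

Answer: -1.4 -2

Derivation:
Executing turtle program step by step:
Start: pos=(10,-2), heading=180, pen down
FD 11.4: (10,-2) -> (-1.4,-2) [heading=180, draw]
PU: pen up
LT 90: heading 180 -> 270
Final: pos=(-1.4,-2), heading=270, 1 segment(s) drawn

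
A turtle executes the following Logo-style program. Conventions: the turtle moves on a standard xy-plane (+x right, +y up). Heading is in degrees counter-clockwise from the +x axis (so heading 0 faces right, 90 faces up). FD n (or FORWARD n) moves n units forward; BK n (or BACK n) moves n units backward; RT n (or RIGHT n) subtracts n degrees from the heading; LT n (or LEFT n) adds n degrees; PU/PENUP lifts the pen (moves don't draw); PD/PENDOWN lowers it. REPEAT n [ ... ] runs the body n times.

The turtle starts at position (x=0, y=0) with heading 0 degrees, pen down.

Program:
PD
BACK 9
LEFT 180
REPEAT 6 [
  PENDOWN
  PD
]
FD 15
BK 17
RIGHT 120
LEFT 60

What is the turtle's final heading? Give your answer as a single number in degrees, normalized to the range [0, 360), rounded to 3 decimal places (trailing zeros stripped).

Executing turtle program step by step:
Start: pos=(0,0), heading=0, pen down
PD: pen down
BK 9: (0,0) -> (-9,0) [heading=0, draw]
LT 180: heading 0 -> 180
REPEAT 6 [
  -- iteration 1/6 --
  PD: pen down
  PD: pen down
  -- iteration 2/6 --
  PD: pen down
  PD: pen down
  -- iteration 3/6 --
  PD: pen down
  PD: pen down
  -- iteration 4/6 --
  PD: pen down
  PD: pen down
  -- iteration 5/6 --
  PD: pen down
  PD: pen down
  -- iteration 6/6 --
  PD: pen down
  PD: pen down
]
FD 15: (-9,0) -> (-24,0) [heading=180, draw]
BK 17: (-24,0) -> (-7,0) [heading=180, draw]
RT 120: heading 180 -> 60
LT 60: heading 60 -> 120
Final: pos=(-7,0), heading=120, 3 segment(s) drawn

Answer: 120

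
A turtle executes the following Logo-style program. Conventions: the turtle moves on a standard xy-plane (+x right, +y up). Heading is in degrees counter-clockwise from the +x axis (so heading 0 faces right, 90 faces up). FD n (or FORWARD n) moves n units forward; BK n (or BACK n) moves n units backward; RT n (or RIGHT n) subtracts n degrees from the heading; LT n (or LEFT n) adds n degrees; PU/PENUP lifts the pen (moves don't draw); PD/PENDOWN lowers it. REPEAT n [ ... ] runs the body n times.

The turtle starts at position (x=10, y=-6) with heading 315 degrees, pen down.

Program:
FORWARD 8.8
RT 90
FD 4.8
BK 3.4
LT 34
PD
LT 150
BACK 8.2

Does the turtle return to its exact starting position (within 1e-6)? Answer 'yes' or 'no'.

Executing turtle program step by step:
Start: pos=(10,-6), heading=315, pen down
FD 8.8: (10,-6) -> (16.223,-12.223) [heading=315, draw]
RT 90: heading 315 -> 225
FD 4.8: (16.223,-12.223) -> (12.828,-15.617) [heading=225, draw]
BK 3.4: (12.828,-15.617) -> (15.233,-13.212) [heading=225, draw]
LT 34: heading 225 -> 259
PD: pen down
LT 150: heading 259 -> 49
BK 8.2: (15.233,-13.212) -> (9.853,-19.401) [heading=49, draw]
Final: pos=(9.853,-19.401), heading=49, 4 segment(s) drawn

Start position: (10, -6)
Final position: (9.853, -19.401)
Distance = 13.402; >= 1e-6 -> NOT closed

Answer: no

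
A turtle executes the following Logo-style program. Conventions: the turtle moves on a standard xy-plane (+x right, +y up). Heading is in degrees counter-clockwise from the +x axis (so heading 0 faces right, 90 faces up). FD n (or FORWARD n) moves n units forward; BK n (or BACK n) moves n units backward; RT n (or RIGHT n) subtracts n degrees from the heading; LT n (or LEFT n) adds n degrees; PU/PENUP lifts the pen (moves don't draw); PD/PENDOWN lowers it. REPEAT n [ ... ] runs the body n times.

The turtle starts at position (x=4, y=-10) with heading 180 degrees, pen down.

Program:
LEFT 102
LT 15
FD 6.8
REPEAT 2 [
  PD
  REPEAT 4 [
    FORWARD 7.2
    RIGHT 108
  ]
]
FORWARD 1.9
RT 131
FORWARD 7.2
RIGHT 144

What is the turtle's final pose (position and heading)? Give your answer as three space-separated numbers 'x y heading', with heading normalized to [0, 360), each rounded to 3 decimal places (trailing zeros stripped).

Answer: 13.394 -20.859 238

Derivation:
Executing turtle program step by step:
Start: pos=(4,-10), heading=180, pen down
LT 102: heading 180 -> 282
LT 15: heading 282 -> 297
FD 6.8: (4,-10) -> (7.087,-16.059) [heading=297, draw]
REPEAT 2 [
  -- iteration 1/2 --
  PD: pen down
  REPEAT 4 [
    -- iteration 1/4 --
    FD 7.2: (7.087,-16.059) -> (10.356,-22.474) [heading=297, draw]
    RT 108: heading 297 -> 189
    -- iteration 2/4 --
    FD 7.2: (10.356,-22.474) -> (3.245,-23.6) [heading=189, draw]
    RT 108: heading 189 -> 81
    -- iteration 3/4 --
    FD 7.2: (3.245,-23.6) -> (4.371,-16.489) [heading=81, draw]
    RT 108: heading 81 -> 333
    -- iteration 4/4 --
    FD 7.2: (4.371,-16.489) -> (10.786,-19.758) [heading=333, draw]
    RT 108: heading 333 -> 225
  ]
  -- iteration 2/2 --
  PD: pen down
  REPEAT 4 [
    -- iteration 1/4 --
    FD 7.2: (10.786,-19.758) -> (5.695,-24.849) [heading=225, draw]
    RT 108: heading 225 -> 117
    -- iteration 2/4 --
    FD 7.2: (5.695,-24.849) -> (2.426,-18.434) [heading=117, draw]
    RT 108: heading 117 -> 9
    -- iteration 3/4 --
    FD 7.2: (2.426,-18.434) -> (9.538,-17.307) [heading=9, draw]
    RT 108: heading 9 -> 261
    -- iteration 4/4 --
    FD 7.2: (9.538,-17.307) -> (8.411,-24.419) [heading=261, draw]
    RT 108: heading 261 -> 153
  ]
]
FD 1.9: (8.411,-24.419) -> (6.718,-23.556) [heading=153, draw]
RT 131: heading 153 -> 22
FD 7.2: (6.718,-23.556) -> (13.394,-20.859) [heading=22, draw]
RT 144: heading 22 -> 238
Final: pos=(13.394,-20.859), heading=238, 11 segment(s) drawn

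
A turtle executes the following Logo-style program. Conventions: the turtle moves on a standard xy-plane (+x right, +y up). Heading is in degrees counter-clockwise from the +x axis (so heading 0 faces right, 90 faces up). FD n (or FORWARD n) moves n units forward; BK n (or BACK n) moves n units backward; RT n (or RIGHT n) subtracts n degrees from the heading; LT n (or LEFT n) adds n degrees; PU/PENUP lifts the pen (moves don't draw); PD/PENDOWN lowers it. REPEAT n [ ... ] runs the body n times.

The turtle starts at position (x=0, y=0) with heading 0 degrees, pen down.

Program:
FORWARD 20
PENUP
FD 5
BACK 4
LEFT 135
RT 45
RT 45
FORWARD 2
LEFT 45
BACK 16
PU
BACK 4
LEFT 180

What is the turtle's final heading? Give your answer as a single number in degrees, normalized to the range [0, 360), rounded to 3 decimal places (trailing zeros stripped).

Executing turtle program step by step:
Start: pos=(0,0), heading=0, pen down
FD 20: (0,0) -> (20,0) [heading=0, draw]
PU: pen up
FD 5: (20,0) -> (25,0) [heading=0, move]
BK 4: (25,0) -> (21,0) [heading=0, move]
LT 135: heading 0 -> 135
RT 45: heading 135 -> 90
RT 45: heading 90 -> 45
FD 2: (21,0) -> (22.414,1.414) [heading=45, move]
LT 45: heading 45 -> 90
BK 16: (22.414,1.414) -> (22.414,-14.586) [heading=90, move]
PU: pen up
BK 4: (22.414,-14.586) -> (22.414,-18.586) [heading=90, move]
LT 180: heading 90 -> 270
Final: pos=(22.414,-18.586), heading=270, 1 segment(s) drawn

Answer: 270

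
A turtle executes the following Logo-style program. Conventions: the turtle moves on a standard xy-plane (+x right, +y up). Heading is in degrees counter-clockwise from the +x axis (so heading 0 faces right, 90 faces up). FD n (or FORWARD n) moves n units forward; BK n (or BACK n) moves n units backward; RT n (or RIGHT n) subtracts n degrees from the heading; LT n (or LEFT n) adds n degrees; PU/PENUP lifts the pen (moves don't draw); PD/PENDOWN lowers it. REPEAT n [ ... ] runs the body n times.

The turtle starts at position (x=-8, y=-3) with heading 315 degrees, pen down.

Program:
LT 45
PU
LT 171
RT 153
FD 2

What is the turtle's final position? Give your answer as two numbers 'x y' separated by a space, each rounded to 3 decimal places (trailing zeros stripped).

Answer: -6.098 -2.382

Derivation:
Executing turtle program step by step:
Start: pos=(-8,-3), heading=315, pen down
LT 45: heading 315 -> 0
PU: pen up
LT 171: heading 0 -> 171
RT 153: heading 171 -> 18
FD 2: (-8,-3) -> (-6.098,-2.382) [heading=18, move]
Final: pos=(-6.098,-2.382), heading=18, 0 segment(s) drawn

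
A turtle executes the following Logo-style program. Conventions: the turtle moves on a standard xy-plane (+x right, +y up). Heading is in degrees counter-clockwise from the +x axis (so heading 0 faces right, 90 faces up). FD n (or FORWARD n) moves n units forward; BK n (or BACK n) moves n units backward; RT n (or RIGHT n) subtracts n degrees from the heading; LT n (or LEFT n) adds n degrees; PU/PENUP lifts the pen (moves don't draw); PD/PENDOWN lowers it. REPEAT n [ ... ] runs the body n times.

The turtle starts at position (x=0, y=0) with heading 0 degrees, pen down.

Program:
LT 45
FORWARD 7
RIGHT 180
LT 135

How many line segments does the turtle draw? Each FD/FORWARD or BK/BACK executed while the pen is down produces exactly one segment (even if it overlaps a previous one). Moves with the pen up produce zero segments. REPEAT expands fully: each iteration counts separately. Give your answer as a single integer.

Answer: 1

Derivation:
Executing turtle program step by step:
Start: pos=(0,0), heading=0, pen down
LT 45: heading 0 -> 45
FD 7: (0,0) -> (4.95,4.95) [heading=45, draw]
RT 180: heading 45 -> 225
LT 135: heading 225 -> 0
Final: pos=(4.95,4.95), heading=0, 1 segment(s) drawn
Segments drawn: 1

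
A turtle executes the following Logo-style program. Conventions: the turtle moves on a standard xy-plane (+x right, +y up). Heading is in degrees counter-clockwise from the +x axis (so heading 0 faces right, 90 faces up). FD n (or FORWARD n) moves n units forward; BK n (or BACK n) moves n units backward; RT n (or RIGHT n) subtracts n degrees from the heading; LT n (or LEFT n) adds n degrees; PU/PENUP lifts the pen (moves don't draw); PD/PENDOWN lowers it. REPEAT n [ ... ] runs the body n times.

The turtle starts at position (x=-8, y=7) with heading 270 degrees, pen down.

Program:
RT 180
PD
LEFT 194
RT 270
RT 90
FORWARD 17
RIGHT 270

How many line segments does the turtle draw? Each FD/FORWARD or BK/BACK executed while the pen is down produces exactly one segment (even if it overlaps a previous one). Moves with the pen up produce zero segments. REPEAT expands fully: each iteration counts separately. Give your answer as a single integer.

Answer: 1

Derivation:
Executing turtle program step by step:
Start: pos=(-8,7), heading=270, pen down
RT 180: heading 270 -> 90
PD: pen down
LT 194: heading 90 -> 284
RT 270: heading 284 -> 14
RT 90: heading 14 -> 284
FD 17: (-8,7) -> (-3.887,-9.495) [heading=284, draw]
RT 270: heading 284 -> 14
Final: pos=(-3.887,-9.495), heading=14, 1 segment(s) drawn
Segments drawn: 1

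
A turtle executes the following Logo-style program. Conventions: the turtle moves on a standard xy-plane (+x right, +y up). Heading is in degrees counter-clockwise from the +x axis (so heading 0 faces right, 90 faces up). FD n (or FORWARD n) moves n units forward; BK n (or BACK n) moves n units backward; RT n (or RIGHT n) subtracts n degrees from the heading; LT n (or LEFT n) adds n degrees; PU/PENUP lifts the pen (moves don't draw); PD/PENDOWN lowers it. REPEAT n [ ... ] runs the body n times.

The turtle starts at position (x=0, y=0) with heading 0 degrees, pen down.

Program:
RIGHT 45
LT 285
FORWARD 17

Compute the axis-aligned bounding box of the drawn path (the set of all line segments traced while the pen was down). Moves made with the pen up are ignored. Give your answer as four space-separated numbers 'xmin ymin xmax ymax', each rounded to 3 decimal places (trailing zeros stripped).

Executing turtle program step by step:
Start: pos=(0,0), heading=0, pen down
RT 45: heading 0 -> 315
LT 285: heading 315 -> 240
FD 17: (0,0) -> (-8.5,-14.722) [heading=240, draw]
Final: pos=(-8.5,-14.722), heading=240, 1 segment(s) drawn

Segment endpoints: x in {-8.5, 0}, y in {-14.722, 0}
xmin=-8.5, ymin=-14.722, xmax=0, ymax=0

Answer: -8.5 -14.722 0 0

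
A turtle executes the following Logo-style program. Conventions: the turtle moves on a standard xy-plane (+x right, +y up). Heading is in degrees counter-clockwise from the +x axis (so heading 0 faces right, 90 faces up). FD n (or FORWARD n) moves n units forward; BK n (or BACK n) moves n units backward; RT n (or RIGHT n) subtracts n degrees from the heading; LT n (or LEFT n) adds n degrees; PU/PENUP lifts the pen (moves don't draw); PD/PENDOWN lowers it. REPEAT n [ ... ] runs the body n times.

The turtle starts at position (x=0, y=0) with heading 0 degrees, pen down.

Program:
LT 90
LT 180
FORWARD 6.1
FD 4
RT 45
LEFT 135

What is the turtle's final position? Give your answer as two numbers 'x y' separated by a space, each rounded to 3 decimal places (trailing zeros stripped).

Executing turtle program step by step:
Start: pos=(0,0), heading=0, pen down
LT 90: heading 0 -> 90
LT 180: heading 90 -> 270
FD 6.1: (0,0) -> (0,-6.1) [heading=270, draw]
FD 4: (0,-6.1) -> (0,-10.1) [heading=270, draw]
RT 45: heading 270 -> 225
LT 135: heading 225 -> 0
Final: pos=(0,-10.1), heading=0, 2 segment(s) drawn

Answer: 0 -10.1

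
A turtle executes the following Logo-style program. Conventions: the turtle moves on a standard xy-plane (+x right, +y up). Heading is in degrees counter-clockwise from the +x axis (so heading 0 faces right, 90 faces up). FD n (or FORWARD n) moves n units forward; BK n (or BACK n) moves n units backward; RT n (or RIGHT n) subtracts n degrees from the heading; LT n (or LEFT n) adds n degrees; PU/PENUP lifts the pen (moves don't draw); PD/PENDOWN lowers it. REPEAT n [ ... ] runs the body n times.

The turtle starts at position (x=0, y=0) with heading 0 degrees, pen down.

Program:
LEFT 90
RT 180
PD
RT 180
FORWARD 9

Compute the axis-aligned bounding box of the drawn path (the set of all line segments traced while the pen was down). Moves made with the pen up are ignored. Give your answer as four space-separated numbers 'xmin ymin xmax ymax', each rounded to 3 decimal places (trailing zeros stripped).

Answer: 0 0 0 9

Derivation:
Executing turtle program step by step:
Start: pos=(0,0), heading=0, pen down
LT 90: heading 0 -> 90
RT 180: heading 90 -> 270
PD: pen down
RT 180: heading 270 -> 90
FD 9: (0,0) -> (0,9) [heading=90, draw]
Final: pos=(0,9), heading=90, 1 segment(s) drawn

Segment endpoints: x in {0, 0}, y in {0, 9}
xmin=0, ymin=0, xmax=0, ymax=9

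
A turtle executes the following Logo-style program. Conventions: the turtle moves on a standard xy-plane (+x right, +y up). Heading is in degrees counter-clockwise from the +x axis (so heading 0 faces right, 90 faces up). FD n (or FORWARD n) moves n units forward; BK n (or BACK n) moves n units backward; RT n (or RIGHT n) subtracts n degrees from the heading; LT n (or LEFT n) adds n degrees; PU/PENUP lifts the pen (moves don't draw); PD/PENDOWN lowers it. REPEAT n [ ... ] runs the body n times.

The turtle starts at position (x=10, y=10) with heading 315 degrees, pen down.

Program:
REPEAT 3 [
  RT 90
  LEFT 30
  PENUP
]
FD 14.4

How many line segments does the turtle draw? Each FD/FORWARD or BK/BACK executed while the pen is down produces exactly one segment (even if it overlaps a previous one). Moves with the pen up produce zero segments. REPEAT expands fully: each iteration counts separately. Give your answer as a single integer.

Answer: 0

Derivation:
Executing turtle program step by step:
Start: pos=(10,10), heading=315, pen down
REPEAT 3 [
  -- iteration 1/3 --
  RT 90: heading 315 -> 225
  LT 30: heading 225 -> 255
  PU: pen up
  -- iteration 2/3 --
  RT 90: heading 255 -> 165
  LT 30: heading 165 -> 195
  PU: pen up
  -- iteration 3/3 --
  RT 90: heading 195 -> 105
  LT 30: heading 105 -> 135
  PU: pen up
]
FD 14.4: (10,10) -> (-0.182,20.182) [heading=135, move]
Final: pos=(-0.182,20.182), heading=135, 0 segment(s) drawn
Segments drawn: 0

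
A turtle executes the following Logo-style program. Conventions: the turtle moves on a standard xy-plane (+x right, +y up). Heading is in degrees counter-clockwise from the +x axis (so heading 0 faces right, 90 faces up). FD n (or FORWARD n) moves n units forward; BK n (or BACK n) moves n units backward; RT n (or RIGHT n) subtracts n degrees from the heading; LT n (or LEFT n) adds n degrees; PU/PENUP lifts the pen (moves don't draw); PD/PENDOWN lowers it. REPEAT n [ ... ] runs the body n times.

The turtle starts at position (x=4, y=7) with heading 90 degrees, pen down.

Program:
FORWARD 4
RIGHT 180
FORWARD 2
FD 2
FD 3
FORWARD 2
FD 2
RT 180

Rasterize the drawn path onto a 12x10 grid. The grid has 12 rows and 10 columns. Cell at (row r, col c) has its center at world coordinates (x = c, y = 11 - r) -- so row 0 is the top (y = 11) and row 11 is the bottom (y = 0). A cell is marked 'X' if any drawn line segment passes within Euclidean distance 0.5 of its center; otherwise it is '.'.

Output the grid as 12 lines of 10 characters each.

Answer: ....X.....
....X.....
....X.....
....X.....
....X.....
....X.....
....X.....
....X.....
....X.....
....X.....
....X.....
....X.....

Derivation:
Segment 0: (4,7) -> (4,11)
Segment 1: (4,11) -> (4,9)
Segment 2: (4,9) -> (4,7)
Segment 3: (4,7) -> (4,4)
Segment 4: (4,4) -> (4,2)
Segment 5: (4,2) -> (4,0)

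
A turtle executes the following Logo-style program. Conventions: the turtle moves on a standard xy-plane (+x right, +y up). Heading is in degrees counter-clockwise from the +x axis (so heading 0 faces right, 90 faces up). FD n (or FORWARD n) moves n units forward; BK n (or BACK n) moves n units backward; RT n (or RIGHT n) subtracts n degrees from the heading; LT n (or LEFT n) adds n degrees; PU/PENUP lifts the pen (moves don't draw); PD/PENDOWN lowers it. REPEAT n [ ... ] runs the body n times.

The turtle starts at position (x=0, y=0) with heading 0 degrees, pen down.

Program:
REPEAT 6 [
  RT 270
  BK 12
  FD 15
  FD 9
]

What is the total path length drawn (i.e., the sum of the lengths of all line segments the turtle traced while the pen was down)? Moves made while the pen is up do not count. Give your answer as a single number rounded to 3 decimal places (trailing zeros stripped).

Answer: 216

Derivation:
Executing turtle program step by step:
Start: pos=(0,0), heading=0, pen down
REPEAT 6 [
  -- iteration 1/6 --
  RT 270: heading 0 -> 90
  BK 12: (0,0) -> (0,-12) [heading=90, draw]
  FD 15: (0,-12) -> (0,3) [heading=90, draw]
  FD 9: (0,3) -> (0,12) [heading=90, draw]
  -- iteration 2/6 --
  RT 270: heading 90 -> 180
  BK 12: (0,12) -> (12,12) [heading=180, draw]
  FD 15: (12,12) -> (-3,12) [heading=180, draw]
  FD 9: (-3,12) -> (-12,12) [heading=180, draw]
  -- iteration 3/6 --
  RT 270: heading 180 -> 270
  BK 12: (-12,12) -> (-12,24) [heading=270, draw]
  FD 15: (-12,24) -> (-12,9) [heading=270, draw]
  FD 9: (-12,9) -> (-12,0) [heading=270, draw]
  -- iteration 4/6 --
  RT 270: heading 270 -> 0
  BK 12: (-12,0) -> (-24,0) [heading=0, draw]
  FD 15: (-24,0) -> (-9,0) [heading=0, draw]
  FD 9: (-9,0) -> (0,0) [heading=0, draw]
  -- iteration 5/6 --
  RT 270: heading 0 -> 90
  BK 12: (0,0) -> (0,-12) [heading=90, draw]
  FD 15: (0,-12) -> (0,3) [heading=90, draw]
  FD 9: (0,3) -> (0,12) [heading=90, draw]
  -- iteration 6/6 --
  RT 270: heading 90 -> 180
  BK 12: (0,12) -> (12,12) [heading=180, draw]
  FD 15: (12,12) -> (-3,12) [heading=180, draw]
  FD 9: (-3,12) -> (-12,12) [heading=180, draw]
]
Final: pos=(-12,12), heading=180, 18 segment(s) drawn

Segment lengths:
  seg 1: (0,0) -> (0,-12), length = 12
  seg 2: (0,-12) -> (0,3), length = 15
  seg 3: (0,3) -> (0,12), length = 9
  seg 4: (0,12) -> (12,12), length = 12
  seg 5: (12,12) -> (-3,12), length = 15
  seg 6: (-3,12) -> (-12,12), length = 9
  seg 7: (-12,12) -> (-12,24), length = 12
  seg 8: (-12,24) -> (-12,9), length = 15
  seg 9: (-12,9) -> (-12,0), length = 9
  seg 10: (-12,0) -> (-24,0), length = 12
  seg 11: (-24,0) -> (-9,0), length = 15
  seg 12: (-9,0) -> (0,0), length = 9
  seg 13: (0,0) -> (0,-12), length = 12
  seg 14: (0,-12) -> (0,3), length = 15
  seg 15: (0,3) -> (0,12), length = 9
  seg 16: (0,12) -> (12,12), length = 12
  seg 17: (12,12) -> (-3,12), length = 15
  seg 18: (-3,12) -> (-12,12), length = 9
Total = 216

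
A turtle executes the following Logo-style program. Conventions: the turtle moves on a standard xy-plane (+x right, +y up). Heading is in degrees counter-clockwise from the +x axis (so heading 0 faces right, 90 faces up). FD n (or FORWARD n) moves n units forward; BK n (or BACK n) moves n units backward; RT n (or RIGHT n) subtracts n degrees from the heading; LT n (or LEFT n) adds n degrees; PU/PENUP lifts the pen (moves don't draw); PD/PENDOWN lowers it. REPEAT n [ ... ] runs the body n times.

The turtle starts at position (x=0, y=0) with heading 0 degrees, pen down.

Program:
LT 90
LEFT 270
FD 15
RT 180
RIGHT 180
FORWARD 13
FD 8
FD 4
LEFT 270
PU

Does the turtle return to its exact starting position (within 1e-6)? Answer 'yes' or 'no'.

Executing turtle program step by step:
Start: pos=(0,0), heading=0, pen down
LT 90: heading 0 -> 90
LT 270: heading 90 -> 0
FD 15: (0,0) -> (15,0) [heading=0, draw]
RT 180: heading 0 -> 180
RT 180: heading 180 -> 0
FD 13: (15,0) -> (28,0) [heading=0, draw]
FD 8: (28,0) -> (36,0) [heading=0, draw]
FD 4: (36,0) -> (40,0) [heading=0, draw]
LT 270: heading 0 -> 270
PU: pen up
Final: pos=(40,0), heading=270, 4 segment(s) drawn

Start position: (0, 0)
Final position: (40, 0)
Distance = 40; >= 1e-6 -> NOT closed

Answer: no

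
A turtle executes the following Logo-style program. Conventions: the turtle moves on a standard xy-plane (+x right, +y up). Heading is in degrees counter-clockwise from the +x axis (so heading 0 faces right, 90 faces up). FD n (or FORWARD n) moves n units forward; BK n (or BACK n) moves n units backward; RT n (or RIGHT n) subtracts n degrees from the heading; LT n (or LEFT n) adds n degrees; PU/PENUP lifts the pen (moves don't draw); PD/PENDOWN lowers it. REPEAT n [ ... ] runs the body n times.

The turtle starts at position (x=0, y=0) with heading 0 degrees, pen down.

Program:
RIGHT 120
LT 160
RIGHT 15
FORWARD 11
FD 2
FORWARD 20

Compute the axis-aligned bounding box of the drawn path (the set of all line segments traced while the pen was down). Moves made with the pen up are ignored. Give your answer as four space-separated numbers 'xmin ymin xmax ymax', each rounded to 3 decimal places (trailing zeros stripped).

Executing turtle program step by step:
Start: pos=(0,0), heading=0, pen down
RT 120: heading 0 -> 240
LT 160: heading 240 -> 40
RT 15: heading 40 -> 25
FD 11: (0,0) -> (9.969,4.649) [heading=25, draw]
FD 2: (9.969,4.649) -> (11.782,5.494) [heading=25, draw]
FD 20: (11.782,5.494) -> (29.908,13.946) [heading=25, draw]
Final: pos=(29.908,13.946), heading=25, 3 segment(s) drawn

Segment endpoints: x in {0, 9.969, 11.782, 29.908}, y in {0, 4.649, 5.494, 13.946}
xmin=0, ymin=0, xmax=29.908, ymax=13.946

Answer: 0 0 29.908 13.946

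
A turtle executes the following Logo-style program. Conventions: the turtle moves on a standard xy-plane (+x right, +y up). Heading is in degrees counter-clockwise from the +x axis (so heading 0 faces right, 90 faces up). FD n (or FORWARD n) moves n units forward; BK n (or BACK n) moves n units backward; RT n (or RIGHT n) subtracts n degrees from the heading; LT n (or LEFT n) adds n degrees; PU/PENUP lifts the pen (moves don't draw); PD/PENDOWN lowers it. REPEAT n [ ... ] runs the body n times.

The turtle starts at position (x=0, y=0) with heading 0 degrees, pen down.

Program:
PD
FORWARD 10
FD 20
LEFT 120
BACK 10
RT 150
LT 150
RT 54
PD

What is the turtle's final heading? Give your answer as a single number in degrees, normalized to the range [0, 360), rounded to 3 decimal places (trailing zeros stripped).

Executing turtle program step by step:
Start: pos=(0,0), heading=0, pen down
PD: pen down
FD 10: (0,0) -> (10,0) [heading=0, draw]
FD 20: (10,0) -> (30,0) [heading=0, draw]
LT 120: heading 0 -> 120
BK 10: (30,0) -> (35,-8.66) [heading=120, draw]
RT 150: heading 120 -> 330
LT 150: heading 330 -> 120
RT 54: heading 120 -> 66
PD: pen down
Final: pos=(35,-8.66), heading=66, 3 segment(s) drawn

Answer: 66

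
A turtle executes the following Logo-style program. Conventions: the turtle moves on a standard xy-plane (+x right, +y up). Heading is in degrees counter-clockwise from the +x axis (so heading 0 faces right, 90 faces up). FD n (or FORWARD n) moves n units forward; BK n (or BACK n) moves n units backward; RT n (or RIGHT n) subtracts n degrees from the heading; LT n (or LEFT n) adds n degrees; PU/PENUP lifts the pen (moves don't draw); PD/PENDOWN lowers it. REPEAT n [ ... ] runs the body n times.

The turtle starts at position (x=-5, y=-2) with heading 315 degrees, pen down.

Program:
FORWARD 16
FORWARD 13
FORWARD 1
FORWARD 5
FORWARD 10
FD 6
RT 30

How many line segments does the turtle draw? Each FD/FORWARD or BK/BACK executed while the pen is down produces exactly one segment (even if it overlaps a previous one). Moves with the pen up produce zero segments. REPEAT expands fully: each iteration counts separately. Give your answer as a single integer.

Answer: 6

Derivation:
Executing turtle program step by step:
Start: pos=(-5,-2), heading=315, pen down
FD 16: (-5,-2) -> (6.314,-13.314) [heading=315, draw]
FD 13: (6.314,-13.314) -> (15.506,-22.506) [heading=315, draw]
FD 1: (15.506,-22.506) -> (16.213,-23.213) [heading=315, draw]
FD 5: (16.213,-23.213) -> (19.749,-26.749) [heading=315, draw]
FD 10: (19.749,-26.749) -> (26.82,-33.82) [heading=315, draw]
FD 6: (26.82,-33.82) -> (31.062,-38.062) [heading=315, draw]
RT 30: heading 315 -> 285
Final: pos=(31.062,-38.062), heading=285, 6 segment(s) drawn
Segments drawn: 6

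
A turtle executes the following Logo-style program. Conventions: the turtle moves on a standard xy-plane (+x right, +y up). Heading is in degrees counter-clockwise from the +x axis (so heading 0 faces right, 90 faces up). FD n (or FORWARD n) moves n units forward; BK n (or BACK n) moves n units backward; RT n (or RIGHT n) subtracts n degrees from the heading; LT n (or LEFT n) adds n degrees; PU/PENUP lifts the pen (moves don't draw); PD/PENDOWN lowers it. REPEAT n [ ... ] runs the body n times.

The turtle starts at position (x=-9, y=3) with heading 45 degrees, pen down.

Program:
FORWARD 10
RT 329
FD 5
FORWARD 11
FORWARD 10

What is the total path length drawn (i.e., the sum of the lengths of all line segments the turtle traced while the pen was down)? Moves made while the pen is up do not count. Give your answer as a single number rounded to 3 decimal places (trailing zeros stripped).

Answer: 36

Derivation:
Executing turtle program step by step:
Start: pos=(-9,3), heading=45, pen down
FD 10: (-9,3) -> (-1.929,10.071) [heading=45, draw]
RT 329: heading 45 -> 76
FD 5: (-1.929,10.071) -> (-0.719,14.923) [heading=76, draw]
FD 11: (-0.719,14.923) -> (1.942,25.596) [heading=76, draw]
FD 10: (1.942,25.596) -> (4.361,35.299) [heading=76, draw]
Final: pos=(4.361,35.299), heading=76, 4 segment(s) drawn

Segment lengths:
  seg 1: (-9,3) -> (-1.929,10.071), length = 10
  seg 2: (-1.929,10.071) -> (-0.719,14.923), length = 5
  seg 3: (-0.719,14.923) -> (1.942,25.596), length = 11
  seg 4: (1.942,25.596) -> (4.361,35.299), length = 10
Total = 36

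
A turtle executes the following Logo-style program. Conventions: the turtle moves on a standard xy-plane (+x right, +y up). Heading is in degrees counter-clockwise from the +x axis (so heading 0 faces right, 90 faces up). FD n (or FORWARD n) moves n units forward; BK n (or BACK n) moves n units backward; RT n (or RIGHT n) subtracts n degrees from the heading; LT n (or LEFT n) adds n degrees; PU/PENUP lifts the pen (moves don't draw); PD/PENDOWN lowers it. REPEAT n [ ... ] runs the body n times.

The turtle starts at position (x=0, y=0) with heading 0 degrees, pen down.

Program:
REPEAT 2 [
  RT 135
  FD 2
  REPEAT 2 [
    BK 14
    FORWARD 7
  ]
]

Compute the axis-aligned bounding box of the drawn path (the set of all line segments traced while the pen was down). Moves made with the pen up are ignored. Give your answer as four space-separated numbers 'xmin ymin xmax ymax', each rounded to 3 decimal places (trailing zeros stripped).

Answer: -1.414 -10.515 13.435 13.435

Derivation:
Executing turtle program step by step:
Start: pos=(0,0), heading=0, pen down
REPEAT 2 [
  -- iteration 1/2 --
  RT 135: heading 0 -> 225
  FD 2: (0,0) -> (-1.414,-1.414) [heading=225, draw]
  REPEAT 2 [
    -- iteration 1/2 --
    BK 14: (-1.414,-1.414) -> (8.485,8.485) [heading=225, draw]
    FD 7: (8.485,8.485) -> (3.536,3.536) [heading=225, draw]
    -- iteration 2/2 --
    BK 14: (3.536,3.536) -> (13.435,13.435) [heading=225, draw]
    FD 7: (13.435,13.435) -> (8.485,8.485) [heading=225, draw]
  ]
  -- iteration 2/2 --
  RT 135: heading 225 -> 90
  FD 2: (8.485,8.485) -> (8.485,10.485) [heading=90, draw]
  REPEAT 2 [
    -- iteration 1/2 --
    BK 14: (8.485,10.485) -> (8.485,-3.515) [heading=90, draw]
    FD 7: (8.485,-3.515) -> (8.485,3.485) [heading=90, draw]
    -- iteration 2/2 --
    BK 14: (8.485,3.485) -> (8.485,-10.515) [heading=90, draw]
    FD 7: (8.485,-10.515) -> (8.485,-3.515) [heading=90, draw]
  ]
]
Final: pos=(8.485,-3.515), heading=90, 10 segment(s) drawn

Segment endpoints: x in {-1.414, 0, 3.536, 8.485, 8.485, 13.435}, y in {-10.515, -3.515, -1.414, 0, 3.485, 3.536, 8.485, 8.485, 10.485, 13.435}
xmin=-1.414, ymin=-10.515, xmax=13.435, ymax=13.435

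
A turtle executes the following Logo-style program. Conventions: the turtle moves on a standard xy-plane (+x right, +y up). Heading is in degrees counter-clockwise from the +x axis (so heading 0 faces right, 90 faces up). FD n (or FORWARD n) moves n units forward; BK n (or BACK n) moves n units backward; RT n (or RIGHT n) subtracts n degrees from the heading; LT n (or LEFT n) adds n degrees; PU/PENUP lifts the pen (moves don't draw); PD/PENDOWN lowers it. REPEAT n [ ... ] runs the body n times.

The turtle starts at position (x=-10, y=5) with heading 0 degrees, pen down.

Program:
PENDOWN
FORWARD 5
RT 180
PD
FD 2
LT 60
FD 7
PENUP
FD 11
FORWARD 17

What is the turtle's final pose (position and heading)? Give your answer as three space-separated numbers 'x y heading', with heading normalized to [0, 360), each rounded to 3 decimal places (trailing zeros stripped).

Executing turtle program step by step:
Start: pos=(-10,5), heading=0, pen down
PD: pen down
FD 5: (-10,5) -> (-5,5) [heading=0, draw]
RT 180: heading 0 -> 180
PD: pen down
FD 2: (-5,5) -> (-7,5) [heading=180, draw]
LT 60: heading 180 -> 240
FD 7: (-7,5) -> (-10.5,-1.062) [heading=240, draw]
PU: pen up
FD 11: (-10.5,-1.062) -> (-16,-10.588) [heading=240, move]
FD 17: (-16,-10.588) -> (-24.5,-25.311) [heading=240, move]
Final: pos=(-24.5,-25.311), heading=240, 3 segment(s) drawn

Answer: -24.5 -25.311 240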